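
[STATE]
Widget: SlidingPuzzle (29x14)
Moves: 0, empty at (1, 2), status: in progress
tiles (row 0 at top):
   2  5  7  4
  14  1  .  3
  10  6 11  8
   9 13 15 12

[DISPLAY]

┌────┬────┬────┬────┐        
│  2 │  5 │  7 │  4 │        
├────┼────┼────┼────┤        
│ 14 │  1 │    │  3 │        
├────┼────┼────┼────┤        
│ 10 │  6 │ 11 │  8 │        
├────┼────┼────┼────┤        
│  9 │ 13 │ 15 │ 12 │        
└────┴────┴────┴────┘        
Moves: 0                     
                             
                             
                             
                             


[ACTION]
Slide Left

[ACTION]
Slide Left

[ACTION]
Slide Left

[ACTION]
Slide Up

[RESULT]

┌────┬────┬────┬────┐        
│  2 │  5 │  7 │  4 │        
├────┼────┼────┼────┤        
│ 14 │  1 │  3 │  8 │        
├────┼────┼────┼────┤        
│ 10 │  6 │ 11 │    │        
├────┼────┼────┼────┤        
│  9 │ 13 │ 15 │ 12 │        
└────┴────┴────┴────┘        
Moves: 2                     
                             
                             
                             
                             


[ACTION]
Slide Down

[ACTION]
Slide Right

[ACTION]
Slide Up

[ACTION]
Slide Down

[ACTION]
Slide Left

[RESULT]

┌────┬────┬────┬────┐        
│  2 │  5 │  7 │  4 │        
├────┼────┼────┼────┤        
│ 14 │  1 │  3 │    │        
├────┼────┼────┼────┤        
│ 10 │  6 │ 11 │  8 │        
├────┼────┼────┼────┤        
│  9 │ 13 │ 15 │ 12 │        
└────┴────┴────┴────┘        
Moves: 7                     
                             
                             
                             
                             


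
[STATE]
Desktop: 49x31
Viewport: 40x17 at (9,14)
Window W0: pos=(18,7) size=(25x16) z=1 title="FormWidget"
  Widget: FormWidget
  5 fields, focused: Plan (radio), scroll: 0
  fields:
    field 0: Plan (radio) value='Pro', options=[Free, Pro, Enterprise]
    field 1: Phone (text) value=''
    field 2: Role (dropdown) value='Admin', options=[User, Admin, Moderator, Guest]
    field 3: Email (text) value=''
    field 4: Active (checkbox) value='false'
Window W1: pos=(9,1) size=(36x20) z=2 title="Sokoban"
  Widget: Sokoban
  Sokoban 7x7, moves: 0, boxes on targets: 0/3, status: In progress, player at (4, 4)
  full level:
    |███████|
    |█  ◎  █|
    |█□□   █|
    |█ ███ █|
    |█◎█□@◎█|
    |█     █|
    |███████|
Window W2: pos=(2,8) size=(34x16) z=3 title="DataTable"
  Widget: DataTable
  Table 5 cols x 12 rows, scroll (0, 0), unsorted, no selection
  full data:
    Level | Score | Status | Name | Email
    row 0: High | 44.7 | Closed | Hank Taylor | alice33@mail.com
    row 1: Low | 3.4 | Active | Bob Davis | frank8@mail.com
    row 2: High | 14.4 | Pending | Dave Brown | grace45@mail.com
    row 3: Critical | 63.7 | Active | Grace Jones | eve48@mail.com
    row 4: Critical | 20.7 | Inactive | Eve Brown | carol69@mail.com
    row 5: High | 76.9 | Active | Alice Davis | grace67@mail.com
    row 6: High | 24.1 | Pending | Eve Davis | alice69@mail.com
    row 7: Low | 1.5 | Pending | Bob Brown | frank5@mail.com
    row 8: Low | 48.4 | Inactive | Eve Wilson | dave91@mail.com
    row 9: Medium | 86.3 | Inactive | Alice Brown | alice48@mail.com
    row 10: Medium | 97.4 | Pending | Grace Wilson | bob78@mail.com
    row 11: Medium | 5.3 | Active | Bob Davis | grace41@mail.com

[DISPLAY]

  │3.4  │Active  │Bob Davi┃        ┃    
  │14.4 │Pending │Dave Bro┃        ┃    
al│63.7 │Active  │Grace Jo┃        ┃    
al│20.7 │Inactive│Eve Brow┃        ┃    
  │76.9 │Active  │Alice Da┃        ┃    
  │24.1 │Pending │Eve Davi┃        ┃    
  │1.5  │Pending │Bob Brow┃━━━━━━━━┛    
  │48.4 │Inactive│Eve Wils┃      ┃      
  │86.3 │Inactive│Alice Br┃━━━━━━┛      
━━━━━━━━━━━━━━━━━━━━━━━━━━┛             
                                        
                                        
                                        
                                        
                                        
                                        
                                        


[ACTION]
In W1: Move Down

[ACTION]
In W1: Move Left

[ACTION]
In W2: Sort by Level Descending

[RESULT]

  │97.4 │Pending │Grace Wi┃        ┃    
  │5.3  │Active  │Bob Davi┃        ┃    
  │3.4  │Active  │Bob Davi┃        ┃    
  │1.5  │Pending │Bob Brow┃        ┃    
  │48.4 │Inactive│Eve Wils┃        ┃    
  │44.7 │Closed  │Hank Tay┃        ┃    
  │14.4 │Pending │Dave Bro┃━━━━━━━━┛    
  │76.9 │Active  │Alice Da┃      ┃      
  │24.1 │Pending │Eve Davi┃━━━━━━┛      
━━━━━━━━━━━━━━━━━━━━━━━━━━┛             
                                        
                                        
                                        
                                        
                                        
                                        
                                        


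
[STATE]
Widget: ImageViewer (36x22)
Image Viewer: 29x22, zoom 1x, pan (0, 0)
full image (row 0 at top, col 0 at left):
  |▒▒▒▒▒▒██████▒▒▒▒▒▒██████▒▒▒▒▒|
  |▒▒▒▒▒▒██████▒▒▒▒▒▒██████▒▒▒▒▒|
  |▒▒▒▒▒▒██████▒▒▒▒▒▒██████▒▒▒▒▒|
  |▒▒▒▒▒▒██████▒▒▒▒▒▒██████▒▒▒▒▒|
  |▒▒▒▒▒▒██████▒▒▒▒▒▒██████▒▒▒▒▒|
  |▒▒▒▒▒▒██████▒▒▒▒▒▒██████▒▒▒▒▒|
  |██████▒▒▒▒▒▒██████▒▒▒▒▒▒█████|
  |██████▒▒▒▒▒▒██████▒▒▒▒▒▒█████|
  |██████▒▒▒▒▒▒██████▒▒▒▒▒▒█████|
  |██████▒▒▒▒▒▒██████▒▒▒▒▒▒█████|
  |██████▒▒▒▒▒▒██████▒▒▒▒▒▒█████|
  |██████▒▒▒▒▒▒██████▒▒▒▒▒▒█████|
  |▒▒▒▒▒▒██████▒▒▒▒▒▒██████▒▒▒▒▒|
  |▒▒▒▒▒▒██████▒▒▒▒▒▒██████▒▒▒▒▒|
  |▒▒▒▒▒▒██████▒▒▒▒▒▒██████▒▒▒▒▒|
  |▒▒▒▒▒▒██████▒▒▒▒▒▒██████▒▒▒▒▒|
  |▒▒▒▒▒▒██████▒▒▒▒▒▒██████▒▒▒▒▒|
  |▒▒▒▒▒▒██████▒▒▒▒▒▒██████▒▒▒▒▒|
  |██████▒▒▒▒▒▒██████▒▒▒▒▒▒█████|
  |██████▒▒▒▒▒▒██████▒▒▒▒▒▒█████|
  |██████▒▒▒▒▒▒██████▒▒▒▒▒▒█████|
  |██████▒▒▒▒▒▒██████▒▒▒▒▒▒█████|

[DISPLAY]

▒▒▒▒▒▒██████▒▒▒▒▒▒██████▒▒▒▒▒       
▒▒▒▒▒▒██████▒▒▒▒▒▒██████▒▒▒▒▒       
▒▒▒▒▒▒██████▒▒▒▒▒▒██████▒▒▒▒▒       
▒▒▒▒▒▒██████▒▒▒▒▒▒██████▒▒▒▒▒       
▒▒▒▒▒▒██████▒▒▒▒▒▒██████▒▒▒▒▒       
▒▒▒▒▒▒██████▒▒▒▒▒▒██████▒▒▒▒▒       
██████▒▒▒▒▒▒██████▒▒▒▒▒▒█████       
██████▒▒▒▒▒▒██████▒▒▒▒▒▒█████       
██████▒▒▒▒▒▒██████▒▒▒▒▒▒█████       
██████▒▒▒▒▒▒██████▒▒▒▒▒▒█████       
██████▒▒▒▒▒▒██████▒▒▒▒▒▒█████       
██████▒▒▒▒▒▒██████▒▒▒▒▒▒█████       
▒▒▒▒▒▒██████▒▒▒▒▒▒██████▒▒▒▒▒       
▒▒▒▒▒▒██████▒▒▒▒▒▒██████▒▒▒▒▒       
▒▒▒▒▒▒██████▒▒▒▒▒▒██████▒▒▒▒▒       
▒▒▒▒▒▒██████▒▒▒▒▒▒██████▒▒▒▒▒       
▒▒▒▒▒▒██████▒▒▒▒▒▒██████▒▒▒▒▒       
▒▒▒▒▒▒██████▒▒▒▒▒▒██████▒▒▒▒▒       
██████▒▒▒▒▒▒██████▒▒▒▒▒▒█████       
██████▒▒▒▒▒▒██████▒▒▒▒▒▒█████       
██████▒▒▒▒▒▒██████▒▒▒▒▒▒█████       
██████▒▒▒▒▒▒██████▒▒▒▒▒▒█████       


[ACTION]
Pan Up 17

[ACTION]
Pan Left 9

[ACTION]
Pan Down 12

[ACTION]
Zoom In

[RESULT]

████████████▒▒▒▒▒▒▒▒▒▒▒▒████████████
████████████▒▒▒▒▒▒▒▒▒▒▒▒████████████
████████████▒▒▒▒▒▒▒▒▒▒▒▒████████████
████████████▒▒▒▒▒▒▒▒▒▒▒▒████████████
████████████▒▒▒▒▒▒▒▒▒▒▒▒████████████
████████████▒▒▒▒▒▒▒▒▒▒▒▒████████████
████████████▒▒▒▒▒▒▒▒▒▒▒▒████████████
████████████▒▒▒▒▒▒▒▒▒▒▒▒████████████
████████████▒▒▒▒▒▒▒▒▒▒▒▒████████████
████████████▒▒▒▒▒▒▒▒▒▒▒▒████████████
████████████▒▒▒▒▒▒▒▒▒▒▒▒████████████
████████████▒▒▒▒▒▒▒▒▒▒▒▒████████████
▒▒▒▒▒▒▒▒▒▒▒▒████████████▒▒▒▒▒▒▒▒▒▒▒▒
▒▒▒▒▒▒▒▒▒▒▒▒████████████▒▒▒▒▒▒▒▒▒▒▒▒
▒▒▒▒▒▒▒▒▒▒▒▒████████████▒▒▒▒▒▒▒▒▒▒▒▒
▒▒▒▒▒▒▒▒▒▒▒▒████████████▒▒▒▒▒▒▒▒▒▒▒▒
▒▒▒▒▒▒▒▒▒▒▒▒████████████▒▒▒▒▒▒▒▒▒▒▒▒
▒▒▒▒▒▒▒▒▒▒▒▒████████████▒▒▒▒▒▒▒▒▒▒▒▒
▒▒▒▒▒▒▒▒▒▒▒▒████████████▒▒▒▒▒▒▒▒▒▒▒▒
▒▒▒▒▒▒▒▒▒▒▒▒████████████▒▒▒▒▒▒▒▒▒▒▒▒
▒▒▒▒▒▒▒▒▒▒▒▒████████████▒▒▒▒▒▒▒▒▒▒▒▒
▒▒▒▒▒▒▒▒▒▒▒▒████████████▒▒▒▒▒▒▒▒▒▒▒▒


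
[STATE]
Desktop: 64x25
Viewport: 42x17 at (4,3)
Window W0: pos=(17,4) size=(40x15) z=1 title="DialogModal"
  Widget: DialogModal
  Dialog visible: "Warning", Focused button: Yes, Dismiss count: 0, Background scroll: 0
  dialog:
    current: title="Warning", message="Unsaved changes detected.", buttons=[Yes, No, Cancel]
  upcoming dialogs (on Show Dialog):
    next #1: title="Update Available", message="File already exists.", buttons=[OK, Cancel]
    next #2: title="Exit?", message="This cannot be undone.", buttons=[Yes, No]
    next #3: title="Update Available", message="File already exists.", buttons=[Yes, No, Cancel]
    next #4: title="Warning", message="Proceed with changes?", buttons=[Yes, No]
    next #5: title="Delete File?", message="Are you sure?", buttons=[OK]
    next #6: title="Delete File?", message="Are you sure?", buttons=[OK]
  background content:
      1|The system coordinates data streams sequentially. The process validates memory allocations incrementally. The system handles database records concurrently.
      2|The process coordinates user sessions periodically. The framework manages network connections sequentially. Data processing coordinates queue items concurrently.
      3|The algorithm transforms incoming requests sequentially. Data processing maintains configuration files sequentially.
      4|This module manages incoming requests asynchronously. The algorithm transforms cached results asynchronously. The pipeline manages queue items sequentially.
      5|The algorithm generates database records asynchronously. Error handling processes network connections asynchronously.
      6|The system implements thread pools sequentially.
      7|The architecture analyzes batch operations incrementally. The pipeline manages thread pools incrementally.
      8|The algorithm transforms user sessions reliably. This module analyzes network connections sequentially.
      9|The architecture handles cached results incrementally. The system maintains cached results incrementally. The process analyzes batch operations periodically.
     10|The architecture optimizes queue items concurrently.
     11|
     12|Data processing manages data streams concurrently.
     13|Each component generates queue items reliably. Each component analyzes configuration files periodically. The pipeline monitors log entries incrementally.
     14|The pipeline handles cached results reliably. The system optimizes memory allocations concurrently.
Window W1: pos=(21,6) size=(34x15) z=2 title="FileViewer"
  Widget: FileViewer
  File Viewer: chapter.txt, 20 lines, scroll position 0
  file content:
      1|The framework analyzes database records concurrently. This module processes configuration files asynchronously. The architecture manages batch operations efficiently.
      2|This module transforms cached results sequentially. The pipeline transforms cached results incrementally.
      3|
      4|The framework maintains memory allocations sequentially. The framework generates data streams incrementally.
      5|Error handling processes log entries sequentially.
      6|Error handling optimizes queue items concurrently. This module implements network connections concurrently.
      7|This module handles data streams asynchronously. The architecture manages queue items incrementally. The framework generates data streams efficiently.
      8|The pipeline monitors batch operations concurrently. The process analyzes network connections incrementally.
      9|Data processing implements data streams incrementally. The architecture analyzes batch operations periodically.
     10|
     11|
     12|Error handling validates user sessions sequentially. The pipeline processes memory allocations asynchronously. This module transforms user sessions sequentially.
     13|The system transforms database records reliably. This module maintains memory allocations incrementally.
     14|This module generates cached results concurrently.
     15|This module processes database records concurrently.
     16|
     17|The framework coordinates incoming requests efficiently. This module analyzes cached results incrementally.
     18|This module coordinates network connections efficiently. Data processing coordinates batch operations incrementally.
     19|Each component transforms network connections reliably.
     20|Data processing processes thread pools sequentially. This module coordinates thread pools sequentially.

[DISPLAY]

                                          
             ┏━━━━━━━━━━━━━━━━━━━━━━━━━━━━
             ┃ DialogModal                
             ┠───┏━━━━━━━━━━━━━━━━━━━━━━━━
             ┃The┃ FileViewer             
             ┃The┠────────────────────────
             ┃The┃The framework analyzes d
             ┃Thi┃This module transforms c
             ┃The┃                        
             ┃The┃The framework maintains 
             ┃The┃Error handling processes
             ┃The┃Error handling optimizes
             ┃The┃This module handles data
             ┃The┃The pipeline monitors ba
             ┃   ┃Data processing implemen
             ┗━━━┃                        
                 ┃                        


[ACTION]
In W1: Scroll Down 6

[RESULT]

                                          
             ┏━━━━━━━━━━━━━━━━━━━━━━━━━━━━
             ┃ DialogModal                
             ┠───┏━━━━━━━━━━━━━━━━━━━━━━━━
             ┃The┃ FileViewer             
             ┃The┠────────────────────────
             ┃The┃This module handles data
             ┃Thi┃The pipeline monitors ba
             ┃The┃Data processing implemen
             ┃The┃                        
             ┃The┃                        
             ┃The┃Error handling validates
             ┃The┃The system transforms da
             ┃The┃This module generates ca
             ┃   ┃This module processes da
             ┗━━━┃                        
                 ┃The framework coordinate


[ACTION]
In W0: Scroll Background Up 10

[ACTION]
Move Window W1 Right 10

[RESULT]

                                          
             ┏━━━━━━━━━━━━━━━━━━━━━━━━━━━━
             ┃ DialogModal                
             ┠────────────┏━━━━━━━━━━━━━━━
             ┃The system c┃ FileViewer    
             ┃The process ┠───────────────
             ┃The algorith┃This module han
             ┃This┌───────┃The pipeline mo
             ┃The │       ┃Data processing
             ┃The │ Unsave┃               
             ┃The │    [Ye┃               
             ┃The └───────┃Error handling 
             ┃The architec┃The system tran
             ┃The architec┃This module gen
             ┃            ┃This module pro
             ┗━━━━━━━━━━━━┃               
                          ┃The framework c


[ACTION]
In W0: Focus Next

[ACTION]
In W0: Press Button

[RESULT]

                                          
             ┏━━━━━━━━━━━━━━━━━━━━━━━━━━━━
             ┃ DialogModal                
             ┠────────────┏━━━━━━━━━━━━━━━
             ┃The system c┃ FileViewer    
             ┃The process ┠───────────────
             ┃The algorith┃This module han
             ┃This module ┃The pipeline mo
             ┃The algorith┃Data processing
             ┃The system i┃               
             ┃The architec┃               
             ┃The algorith┃Error handling 
             ┃The architec┃The system tran
             ┃The architec┃This module gen
             ┃            ┃This module pro
             ┗━━━━━━━━━━━━┃               
                          ┃The framework c


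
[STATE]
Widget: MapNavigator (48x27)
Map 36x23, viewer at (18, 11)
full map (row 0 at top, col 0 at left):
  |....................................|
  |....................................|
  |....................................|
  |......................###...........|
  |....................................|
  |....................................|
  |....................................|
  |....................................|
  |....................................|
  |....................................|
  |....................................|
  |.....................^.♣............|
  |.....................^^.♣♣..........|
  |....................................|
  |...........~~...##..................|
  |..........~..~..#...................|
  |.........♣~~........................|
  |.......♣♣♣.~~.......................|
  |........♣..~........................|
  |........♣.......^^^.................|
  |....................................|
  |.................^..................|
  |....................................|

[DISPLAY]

                                                
                                                
      ....................................      
      ....................................      
      ....................................      
      ......................###...........      
      ....................................      
      ....................................      
      ....................................      
      ....................................      
      ....................................      
      ....................................      
      ....................................      
      ..................@..^.♣............      
      .....................^^.♣♣..........      
      ....................................      
      ...........~~...##..................      
      ..........~..~..#...................      
      .........♣~~........................      
      .......♣♣♣.~~.......................      
      ........♣..~........................      
      ........♣.......^^^.................      
      ....................................      
      .................^..................      
      ....................................      
                                                
                                                


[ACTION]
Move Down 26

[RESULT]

      ....................................      
      ....................................      
      .....................^.♣............      
      .....................^^.♣♣..........      
      ....................................      
      ...........~~...##..................      
      ..........~..~..#...................      
      .........♣~~........................      
      .......♣♣♣.~~.......................      
      ........♣..~........................      
      ........♣.......^^^.................      
      ....................................      
      .................^..................      
      ..................@.................      
                                                
                                                
                                                
                                                
                                                
                                                
                                                
                                                
                                                
                                                
                                                
                                                
                                                


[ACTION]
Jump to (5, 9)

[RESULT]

                                                
                                                
                                                
                                                
                   .............................
                   .............................
                   .............................
                   ......................###....
                   .............................
                   .............................
                   .............................
                   .............................
                   .............................
                   .....@.......................
                   .............................
                   .....................^.♣.....
                   .....................^^.♣♣...
                   .............................
                   ...........~~...##...........
                   ..........~..~..#............
                   .........♣~~.................
                   .......♣♣♣.~~................
                   ........♣..~.................
                   ........♣.......^^^..........
                   .............................
                   .................^...........
                   .............................


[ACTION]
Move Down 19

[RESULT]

                   .............................
                   .............................
                   .....................^.♣.....
                   .....................^^.♣♣...
                   .............................
                   ...........~~...##...........
                   ..........~..~..#............
                   .........♣~~.................
                   .......♣♣♣.~~................
                   ........♣..~.................
                   ........♣.......^^^..........
                   .............................
                   .................^...........
                   .....@.......................
                                                
                                                
                                                
                                                
                                                
                                                
                                                
                                                
                                                
                                                
                                                
                                                
                                                


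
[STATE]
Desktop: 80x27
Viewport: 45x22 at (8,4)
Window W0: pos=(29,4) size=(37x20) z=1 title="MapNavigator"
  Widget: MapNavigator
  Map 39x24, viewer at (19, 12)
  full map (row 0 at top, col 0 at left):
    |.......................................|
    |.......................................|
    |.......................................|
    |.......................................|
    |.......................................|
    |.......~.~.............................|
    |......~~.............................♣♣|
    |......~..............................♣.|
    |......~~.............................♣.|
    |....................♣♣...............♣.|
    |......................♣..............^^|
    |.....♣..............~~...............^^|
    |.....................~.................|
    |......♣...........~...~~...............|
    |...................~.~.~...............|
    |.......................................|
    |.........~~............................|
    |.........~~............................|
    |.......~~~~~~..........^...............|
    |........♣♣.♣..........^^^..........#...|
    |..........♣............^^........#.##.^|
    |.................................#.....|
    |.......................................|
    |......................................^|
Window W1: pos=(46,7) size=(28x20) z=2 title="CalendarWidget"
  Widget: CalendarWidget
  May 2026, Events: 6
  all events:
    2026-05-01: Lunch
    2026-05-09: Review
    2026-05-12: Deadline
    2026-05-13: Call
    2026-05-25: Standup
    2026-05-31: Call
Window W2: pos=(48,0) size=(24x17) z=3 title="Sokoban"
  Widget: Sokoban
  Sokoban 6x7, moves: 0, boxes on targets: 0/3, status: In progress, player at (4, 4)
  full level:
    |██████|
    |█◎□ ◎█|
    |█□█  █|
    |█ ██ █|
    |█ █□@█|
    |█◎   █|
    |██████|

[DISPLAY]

                     ┏━━━━━━━━━━━━━━━━━━┃█◎□ 
                     ┃ MapNavigator     ┃█□█ 
                     ┠──────────────────┃█ ██
                     ┃................┏━┃█ █□
                     ┃.....~.~........┃ ┃█◎  
                     ┃....~~..........┠─┃████
                     ┃....~...........┃ ┃Move
                     ┃....~~..........┃M┃    
                     ┃................┃ ┃    
                     ┃................┃ ┃    
                     ┃...♣............┃1┃    
                     ┃................┃1┃    
                     ┃....♣...........┃2┗━━━━
                     ┃................┃      
                     ┃................┃      
                     ┃.......~~.......┃      
                     ┃.......~~.......┃      
                     ┃.....~~~~~~.....┃      
                     ┃......♣♣.♣......┃      
                     ┗━━━━━━━━━━━━━━━━┃      
                                      ┃      
                                      ┃      


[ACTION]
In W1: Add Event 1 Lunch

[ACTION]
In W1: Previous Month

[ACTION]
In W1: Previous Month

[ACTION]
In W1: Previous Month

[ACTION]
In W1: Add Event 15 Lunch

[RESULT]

                     ┏━━━━━━━━━━━━━━━━━━┃█◎□ 
                     ┃ MapNavigator     ┃█□█ 
                     ┠──────────────────┃█ ██
                     ┃................┏━┃█ █□
                     ┃.....~.~........┃ ┃█◎  
                     ┃....~~..........┠─┃████
                     ┃....~...........┃ ┃Move
                     ┃....~~..........┃M┃    
                     ┃................┃ ┃    
                     ┃................┃ ┃    
                     ┃...♣............┃ ┃    
                     ┃................┃1┃    
                     ┃....♣...........┃2┗━━━━
                     ┃................┃      
                     ┃................┃      
                     ┃.......~~.......┃      
                     ┃.......~~.......┃      
                     ┃.....~~~~~~.....┃      
                     ┃......♣♣.♣......┃      
                     ┗━━━━━━━━━━━━━━━━┃      
                                      ┃      
                                      ┃      


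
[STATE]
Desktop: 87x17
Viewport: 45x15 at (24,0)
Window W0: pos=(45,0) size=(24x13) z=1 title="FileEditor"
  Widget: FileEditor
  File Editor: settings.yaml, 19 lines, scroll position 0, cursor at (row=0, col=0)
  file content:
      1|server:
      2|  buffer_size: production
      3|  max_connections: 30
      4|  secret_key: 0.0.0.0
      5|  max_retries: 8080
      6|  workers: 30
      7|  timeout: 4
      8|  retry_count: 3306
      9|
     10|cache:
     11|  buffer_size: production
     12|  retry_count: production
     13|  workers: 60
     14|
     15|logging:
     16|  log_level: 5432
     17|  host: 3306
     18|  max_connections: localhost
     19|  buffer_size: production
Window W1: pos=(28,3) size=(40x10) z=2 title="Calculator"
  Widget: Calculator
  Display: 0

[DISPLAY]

                     ┏━━━━━━━━━━━━━━━━━━━━━━┓
                     ┃ FileEditor           ┃
                     ┠──────────────────────┨
    ┏━━━━━━━━━━━━━━━━━━━━━━━━━━━━━━━━━━━━━━┓┃
    ┃ Calculator                           ┃┃
    ┠──────────────────────────────────────┨┃
    ┃                                     0┃┃
    ┃┌───┬───┬───┬───┐                     ┃┃
    ┃│ 7 │ 8 │ 9 │ ÷ │                     ┃┃
    ┃├───┼───┼───┼───┤                     ┃┃
    ┃│ 4 │ 5 │ 6 │ × │                     ┃┃
    ┃└───┴───┴───┴───┘                     ┃┃
    ┗━━━━━━━━━━━━━━━━━━━━━━━━━━━━━━━━━━━━━━┛┛
                                             
                                             


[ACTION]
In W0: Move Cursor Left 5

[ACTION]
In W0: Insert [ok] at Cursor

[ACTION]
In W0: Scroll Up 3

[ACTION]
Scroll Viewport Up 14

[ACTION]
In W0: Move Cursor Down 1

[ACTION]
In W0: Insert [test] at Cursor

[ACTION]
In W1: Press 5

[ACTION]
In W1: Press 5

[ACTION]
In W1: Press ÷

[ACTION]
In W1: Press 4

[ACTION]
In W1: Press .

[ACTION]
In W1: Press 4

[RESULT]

                     ┏━━━━━━━━━━━━━━━━━━━━━━┓
                     ┃ FileEditor           ┃
                     ┠──────────────────────┨
    ┏━━━━━━━━━━━━━━━━━━━━━━━━━━━━━━━━━━━━━━┓┃
    ┃ Calculator                           ┃┃
    ┠──────────────────────────────────────┨┃
    ┃                                   4.4┃┃
    ┃┌───┬───┬───┬───┐                     ┃┃
    ┃│ 7 │ 8 │ 9 │ ÷ │                     ┃┃
    ┃├───┼───┼───┼───┤                     ┃┃
    ┃│ 4 │ 5 │ 6 │ × │                     ┃┃
    ┃└───┴───┴───┴───┘                     ┃┃
    ┗━━━━━━━━━━━━━━━━━━━━━━━━━━━━━━━━━━━━━━┛┛
                                             
                                             


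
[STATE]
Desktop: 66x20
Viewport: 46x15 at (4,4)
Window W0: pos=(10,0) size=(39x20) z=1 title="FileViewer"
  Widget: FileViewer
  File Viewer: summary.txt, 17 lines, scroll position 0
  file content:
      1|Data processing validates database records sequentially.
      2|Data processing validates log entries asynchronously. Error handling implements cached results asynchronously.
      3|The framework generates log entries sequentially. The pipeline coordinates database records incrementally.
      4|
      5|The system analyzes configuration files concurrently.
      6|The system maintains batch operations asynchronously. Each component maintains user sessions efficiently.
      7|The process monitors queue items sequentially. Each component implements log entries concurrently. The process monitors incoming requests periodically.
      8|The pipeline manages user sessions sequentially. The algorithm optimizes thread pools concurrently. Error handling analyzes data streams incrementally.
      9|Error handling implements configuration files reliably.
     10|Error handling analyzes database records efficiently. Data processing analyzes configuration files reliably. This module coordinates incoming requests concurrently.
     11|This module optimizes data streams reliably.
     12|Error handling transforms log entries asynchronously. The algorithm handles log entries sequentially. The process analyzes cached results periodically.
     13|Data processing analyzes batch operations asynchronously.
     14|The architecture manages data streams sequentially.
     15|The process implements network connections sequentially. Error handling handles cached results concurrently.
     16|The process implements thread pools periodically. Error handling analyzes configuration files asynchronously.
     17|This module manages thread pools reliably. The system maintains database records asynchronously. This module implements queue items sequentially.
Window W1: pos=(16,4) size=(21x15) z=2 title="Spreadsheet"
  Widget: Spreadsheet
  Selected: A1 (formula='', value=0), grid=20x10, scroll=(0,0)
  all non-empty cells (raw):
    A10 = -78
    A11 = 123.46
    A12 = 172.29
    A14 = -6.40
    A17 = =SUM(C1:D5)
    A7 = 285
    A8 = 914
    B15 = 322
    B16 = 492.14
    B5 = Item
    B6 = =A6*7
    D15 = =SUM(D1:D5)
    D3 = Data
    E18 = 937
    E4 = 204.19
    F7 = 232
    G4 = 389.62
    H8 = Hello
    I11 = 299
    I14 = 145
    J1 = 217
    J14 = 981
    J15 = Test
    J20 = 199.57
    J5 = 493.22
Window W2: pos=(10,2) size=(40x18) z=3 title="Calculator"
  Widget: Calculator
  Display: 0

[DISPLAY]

      ┠──────────────────────────────────────┨
      ┃                                     0┃
      ┃┌───┬───┬───┬───┐                     ┃
      ┃│ 7 │ 8 │ 9 │ ÷ │                     ┃
      ┃├───┼───┼───┼───┤                     ┃
      ┃│ 4 │ 5 │ 6 │ × │                     ┃
      ┃├───┼───┼───┼───┤                     ┃
      ┃│ 1 │ 2 │ 3 │ - │                     ┃
      ┃├───┼───┼───┼───┤                     ┃
      ┃│ 0 │ . │ = │ + │                     ┃
      ┃├───┼───┼───┼───┤                     ┃
      ┃│ C │ MC│ MR│ M+│                     ┃
      ┃└───┴───┴───┴───┘                     ┃
      ┃                                      ┃
      ┃                                      ┃


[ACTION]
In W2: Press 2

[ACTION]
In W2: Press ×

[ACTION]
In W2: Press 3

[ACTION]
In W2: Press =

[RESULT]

      ┠──────────────────────────────────────┨
      ┃                                     6┃
      ┃┌───┬───┬───┬───┐                     ┃
      ┃│ 7 │ 8 │ 9 │ ÷ │                     ┃
      ┃├───┼───┼───┼───┤                     ┃
      ┃│ 4 │ 5 │ 6 │ × │                     ┃
      ┃├───┼───┼───┼───┤                     ┃
      ┃│ 1 │ 2 │ 3 │ - │                     ┃
      ┃├───┼───┼───┼───┤                     ┃
      ┃│ 0 │ . │ = │ + │                     ┃
      ┃├───┼───┼───┼───┤                     ┃
      ┃│ C │ MC│ MR│ M+│                     ┃
      ┃└───┴───┴───┴───┘                     ┃
      ┃                                      ┃
      ┃                                      ┃
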